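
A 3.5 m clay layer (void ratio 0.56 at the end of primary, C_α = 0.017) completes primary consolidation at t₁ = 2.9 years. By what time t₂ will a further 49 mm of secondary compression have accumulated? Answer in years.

S_s = C_α·H/(1+e_p)·log₁₀(t₂/t₁) ⇒ log₁₀(t₂/t₁) = S_s·(1+e_p)/(C_α·H).
log₁₀(t₂/t₁) = 0.049 × (1+0.56) / (0.017×3.5) = 1.285
t₂ = t₁ × 10^1.285 = 2.9 × 19.26 = 55.86 years

t₂ ≈ 55.9 years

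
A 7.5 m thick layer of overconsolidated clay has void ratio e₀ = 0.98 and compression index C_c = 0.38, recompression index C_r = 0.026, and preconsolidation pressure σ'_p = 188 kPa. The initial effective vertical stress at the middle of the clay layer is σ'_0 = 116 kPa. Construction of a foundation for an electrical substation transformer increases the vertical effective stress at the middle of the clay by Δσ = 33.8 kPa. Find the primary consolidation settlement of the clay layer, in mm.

S_c ≈ 10.9 mm

Final effective stress: σ'_f = 116 + 33.8 = 149.8 kPa.
σ'_f = 149.8 ≤ σ'_p = 188 kPa, so the clay remains overconsolidated and only the recompression index applies:
S_c = C_r·H/(1+e₀)·log₁₀(σ'_f/σ'_0) = 0.026×7.5/1.98×log₁₀(149.8/116)
    = 0.098485 × 0.11105 = 0.01094 m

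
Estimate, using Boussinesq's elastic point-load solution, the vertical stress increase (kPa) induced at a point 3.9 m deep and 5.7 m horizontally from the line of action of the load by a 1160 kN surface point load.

Boussinesq vertical stress below a point load on an elastic half-space:
Δσ_z = 3P/(2πz²) · [1 + (r/z)²]^(−5/2)
r/z = 5.7/3.9 = 1.4615; [1+(r/z)²]^(−5/2) = 0.057415.
Δσ_z = 3×1160/(2π×3.9²) × 0.057415 = 36.414 × 0.057415 = 2.091 kPa

Δσ_z ≈ 2.09 kPa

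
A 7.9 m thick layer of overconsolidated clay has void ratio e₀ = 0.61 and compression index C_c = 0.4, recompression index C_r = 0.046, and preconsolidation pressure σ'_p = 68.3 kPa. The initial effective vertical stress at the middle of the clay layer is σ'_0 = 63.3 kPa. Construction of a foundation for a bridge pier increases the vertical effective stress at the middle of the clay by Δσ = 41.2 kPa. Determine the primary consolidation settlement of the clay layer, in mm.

S_c ≈ 370 mm

Final effective stress: σ'_f = 63.3 + 41.2 = 104.5 kPa.
σ'_f = 104.5 > σ'_p = 68.3 kPa, so the stress path crosses the preconsolidation pressure — recompression up to σ'_p, then virgin compression beyond:
S_c = H/(1+e₀)·[C_r·log₁₀(σ'_p/σ'_0) + C_c·log₁₀(σ'_f/σ'_p)]
    = 7.9/1.61 × [0.046×log₁₀(68.3/63.3) + 0.4×log₁₀(104.5/68.3)]
    = 4.9068 × [0.0015188 + 0.073878] = 0.37 m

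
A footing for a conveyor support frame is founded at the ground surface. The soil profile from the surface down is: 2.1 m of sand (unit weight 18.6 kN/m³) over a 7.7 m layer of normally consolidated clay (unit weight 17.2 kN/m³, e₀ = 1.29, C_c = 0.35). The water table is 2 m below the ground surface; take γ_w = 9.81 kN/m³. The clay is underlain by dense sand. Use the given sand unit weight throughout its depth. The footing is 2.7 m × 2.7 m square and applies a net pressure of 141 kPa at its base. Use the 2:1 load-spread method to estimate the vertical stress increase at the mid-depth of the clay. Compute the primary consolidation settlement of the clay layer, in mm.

S_c ≈ 95.9 mm

Mid-depth of clay below the ground surface: z = 2.1 + 7.7/2 = 5.95 m.
Total vertical stress at mid-clay: σ_v = 18.6×2.1 + 17.2×3.85 = 105.28 kPa.
Pore pressure: u = 9.81×(5.95 − 2) = 38.75 kPa.
Initial effective stress: σ'_0 = σ_v − u = 105.28 − 38.75 = 66.53 kPa.
Stress increase at mid-clay by the 2:1 spreading method:
Δσ = qBL/((B+z)(L+z)) = 141×2.7×2.7/((2.7+5.95)(2.7+5.95)) = 13.738 kPa
Final effective stress: σ'_f = σ'_0 + Δσ = 66.53 + 13.738 = 80.268 kPa.
Normally consolidated clay, so the full stress increment lies on the virgin compression line:
S_c = C_c·H/(1+e₀)·log₁₀(σ'_f/σ'_0) = 0.35×7.7/(1+1.29)×log₁₀(80.268/66.53)
    = 1.1769 × 0.081525 = 0.09595 m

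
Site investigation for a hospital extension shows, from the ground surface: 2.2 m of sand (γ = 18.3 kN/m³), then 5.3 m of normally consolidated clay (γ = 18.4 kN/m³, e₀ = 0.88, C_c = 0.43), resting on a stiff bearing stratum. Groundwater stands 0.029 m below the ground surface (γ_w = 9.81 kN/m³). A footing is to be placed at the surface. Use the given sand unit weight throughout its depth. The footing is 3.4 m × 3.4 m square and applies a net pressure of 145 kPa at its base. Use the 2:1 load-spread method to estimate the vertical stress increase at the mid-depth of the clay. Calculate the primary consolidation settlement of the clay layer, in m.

Mid-depth of clay below the ground surface: z = 2.2 + 5.3/2 = 4.85 m.
Total vertical stress at mid-clay: σ_v = 18.3×2.2 + 18.4×2.65 = 89.02 kPa.
Pore pressure: u = 9.81×(4.85 − 0.029) = 47.294 kPa.
Initial effective stress: σ'_0 = σ_v − u = 89.02 − 47.294 = 41.726 kPa.
Stress increase at mid-clay by the 2:1 spreading method:
Δσ = qBL/((B+z)(L+z)) = 145×3.4×3.4/((3.4+4.85)(3.4+4.85)) = 24.627 kPa
Final effective stress: σ'_f = σ'_0 + Δσ = 41.726 + 24.627 = 66.353 kPa.
Normally consolidated clay, so the full stress increment lies on the virgin compression line:
S_c = C_c·H/(1+e₀)·log₁₀(σ'_f/σ'_0) = 0.43×5.3/(1+0.88)×log₁₀(66.353/41.726)
    = 1.2122 × 0.20145 = 0.2442 m

S_c ≈ 0.244 m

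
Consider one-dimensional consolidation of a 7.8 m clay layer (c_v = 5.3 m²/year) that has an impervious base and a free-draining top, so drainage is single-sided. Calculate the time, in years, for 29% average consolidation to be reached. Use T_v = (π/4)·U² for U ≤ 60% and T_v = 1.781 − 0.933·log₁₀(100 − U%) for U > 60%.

Drainage path length: H_d = H = 7.8 m (single drainage).
U ≤ 60%: T_v = (π/4)·U² = (π/4)×0.29² = 0.066052.
t = T_v·H_d²/c_v = 0.066052×7.8²/5.3 = 0.7582 years.

t ≈ 0.758 years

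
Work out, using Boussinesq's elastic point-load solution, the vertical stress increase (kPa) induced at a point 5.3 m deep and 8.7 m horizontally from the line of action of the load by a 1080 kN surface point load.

Boussinesq vertical stress below a point load on an elastic half-space:
Δσ_z = 3P/(2πz²) · [1 + (r/z)²]^(−5/2)
r/z = 8.7/5.3 = 1.6415; [1+(r/z)²]^(−5/2) = 0.038115.
Δσ_z = 3×1080/(2π×5.3²) × 0.038115 = 18.357 × 0.038115 = 0.6997 kPa

Δσ_z ≈ 0.7 kPa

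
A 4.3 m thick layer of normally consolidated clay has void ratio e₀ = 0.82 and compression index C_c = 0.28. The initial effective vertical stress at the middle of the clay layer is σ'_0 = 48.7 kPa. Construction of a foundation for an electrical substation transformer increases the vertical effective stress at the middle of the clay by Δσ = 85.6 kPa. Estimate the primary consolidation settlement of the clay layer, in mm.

S_c ≈ 291 mm

Final effective stress: σ'_f = σ'_0 + Δσ = 48.7 + 85.6 = 134.3 kPa.
Normally consolidated clay, so the full stress increment lies on the virgin compression line:
S_c = C_c·H/(1+e₀)·log₁₀(σ'_f/σ'_0) = 0.28×4.3/(1+0.82)×log₁₀(134.3/48.7)
    = 0.66154 × 0.44055 = 0.2914 m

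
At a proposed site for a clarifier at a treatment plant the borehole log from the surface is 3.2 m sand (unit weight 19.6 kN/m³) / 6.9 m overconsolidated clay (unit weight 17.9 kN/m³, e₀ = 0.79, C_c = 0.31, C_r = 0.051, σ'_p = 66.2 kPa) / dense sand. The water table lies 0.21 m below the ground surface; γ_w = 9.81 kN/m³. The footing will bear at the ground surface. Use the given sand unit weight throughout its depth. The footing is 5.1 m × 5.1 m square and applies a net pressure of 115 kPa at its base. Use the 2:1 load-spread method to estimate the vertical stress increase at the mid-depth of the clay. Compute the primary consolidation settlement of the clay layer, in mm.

Mid-depth of clay below the ground surface: z = 3.2 + 6.9/2 = 6.65 m.
Total vertical stress at mid-clay: σ_v = 19.6×3.2 + 17.9×3.45 = 124.47 kPa.
Pore pressure: u = 9.81×(6.65 − 0.21) = 63.176 kPa.
Initial effective stress: σ'_0 = σ_v − u = 124.47 − 63.176 = 61.294 kPa.
Stress increase at mid-clay by the 2:1 spreading method:
Δσ = qBL/((B+z)(L+z)) = 115×5.1×5.1/((5.1+6.65)(5.1+6.65)) = 21.665 kPa
Final effective stress: σ'_f = 61.294 + 21.665 = 82.959 kPa.
σ'_f = 82.959 > σ'_p = 66.2 kPa, so the stress path crosses the preconsolidation pressure — recompression up to σ'_p, then virgin compression beyond:
S_c = H/(1+e₀)·[C_r·log₁₀(σ'_p/σ'_0) + C_c·log₁₀(σ'_f/σ'_p)]
    = 6.9/1.79 × [0.051×log₁₀(66.2/61.294) + 0.31×log₁₀(82.959/66.2)]
    = 3.8547 × [0.0017054 + 0.030382] = 0.1237 m

S_c ≈ 124 mm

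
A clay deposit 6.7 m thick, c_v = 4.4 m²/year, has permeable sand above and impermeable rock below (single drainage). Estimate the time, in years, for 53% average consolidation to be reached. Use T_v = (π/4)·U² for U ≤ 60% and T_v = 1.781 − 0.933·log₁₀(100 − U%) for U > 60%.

Drainage path length: H_d = H = 6.7 m (single drainage).
U ≤ 60%: T_v = (π/4)·U² = (π/4)×0.53² = 0.22062.
t = T_v·H_d²/c_v = 0.22062×6.7²/4.4 = 2.251 years.

t ≈ 2.25 years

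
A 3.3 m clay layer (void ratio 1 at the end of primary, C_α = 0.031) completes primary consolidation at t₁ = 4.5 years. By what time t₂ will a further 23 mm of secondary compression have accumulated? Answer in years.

t₂ ≈ 12.7 years

S_s = C_α·H/(1+e_p)·log₁₀(t₂/t₁) ⇒ log₁₀(t₂/t₁) = S_s·(1+e_p)/(C_α·H).
log₁₀(t₂/t₁) = 0.023 × (1+1) / (0.031×3.3) = 0.4497
t₂ = t₁ × 10^0.4497 = 4.5 × 2.816 = 12.67 years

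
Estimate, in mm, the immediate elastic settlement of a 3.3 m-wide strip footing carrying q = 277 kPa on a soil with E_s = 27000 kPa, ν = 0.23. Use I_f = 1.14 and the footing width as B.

Immediate (elastic) settlement: S_e = q·B·(1−ν²)/E_s · I_f.
S_e = 277 × 3.3 × (1 − 0.23²) / 27000 × 1.14
    = 277 × 3.3 × 0.9471 / 27000 × 1.14
    = 0.03655 m = 36.55 mm

S_e ≈ 36.6 mm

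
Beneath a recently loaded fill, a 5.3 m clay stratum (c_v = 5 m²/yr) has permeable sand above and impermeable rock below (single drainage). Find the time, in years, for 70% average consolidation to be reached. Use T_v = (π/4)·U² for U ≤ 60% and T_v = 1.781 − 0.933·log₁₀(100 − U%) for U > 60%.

Drainage path length: H_d = H = 5.3 m (single drainage).
U > 60%: T_v = 1.781 − 0.933·log₁₀(100 − 70) = 0.40285.
t = T_v·H_d²/c_v = 0.40285×5.3²/5 = 2.263 years.

t ≈ 2.26 years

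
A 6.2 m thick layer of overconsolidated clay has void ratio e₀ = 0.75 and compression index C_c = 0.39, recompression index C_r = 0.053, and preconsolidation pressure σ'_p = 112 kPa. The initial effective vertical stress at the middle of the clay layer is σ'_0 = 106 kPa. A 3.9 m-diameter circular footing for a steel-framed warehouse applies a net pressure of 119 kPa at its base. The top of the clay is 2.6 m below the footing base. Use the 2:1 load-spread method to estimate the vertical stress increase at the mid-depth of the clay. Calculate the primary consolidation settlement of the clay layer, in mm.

S_c ≈ 73.5 mm

Mid-depth of clay below the footing base: z = 2.6 + 6.2/2 = 5.7 m.
Stress increase at mid-clay by the 2:1 spreading method:
Δσ ≈ qD²/(D+z)² = 119×3.9²/(3.9+5.7)² = 19.64 kPa
Final effective stress: σ'_f = 106 + 19.64 = 125.64 kPa.
σ'_f = 125.64 > σ'_p = 112 kPa, so the stress path crosses the preconsolidation pressure — recompression up to σ'_p, then virgin compression beyond:
S_c = H/(1+e₀)·[C_r·log₁₀(σ'_p/σ'_0) + C_c·log₁₀(σ'_f/σ'_p)]
    = 6.2/1.75 × [0.053×log₁₀(112/106) + 0.39×log₁₀(125.64/112)]
    = 3.5429 × [0.0012673 + 0.019465] = 0.07345 m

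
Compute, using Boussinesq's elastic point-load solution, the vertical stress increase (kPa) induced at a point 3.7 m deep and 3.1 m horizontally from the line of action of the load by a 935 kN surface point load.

Boussinesq vertical stress below a point load on an elastic half-space:
Δσ_z = 3P/(2πz²) · [1 + (r/z)²]^(−5/2)
r/z = 3.1/3.7 = 0.83784; [1+(r/z)²]^(−5/2) = 0.26462.
Δσ_z = 3×935/(2π×3.7²) × 0.26462 = 32.61 × 0.26462 = 8.629 kPa

Δσ_z ≈ 8.63 kPa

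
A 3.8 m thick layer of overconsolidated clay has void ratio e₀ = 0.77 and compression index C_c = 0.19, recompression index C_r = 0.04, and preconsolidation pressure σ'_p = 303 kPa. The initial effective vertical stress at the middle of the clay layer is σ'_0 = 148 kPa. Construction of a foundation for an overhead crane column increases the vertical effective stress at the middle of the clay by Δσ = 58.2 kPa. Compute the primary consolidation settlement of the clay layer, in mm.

S_c ≈ 12.4 mm

Final effective stress: σ'_f = 148 + 58.2 = 206.2 kPa.
σ'_f = 206.2 ≤ σ'_p = 303 kPa, so the clay remains overconsolidated and only the recompression index applies:
S_c = C_r·H/(1+e₀)·log₁₀(σ'_f/σ'_0) = 0.04×3.8/1.77×log₁₀(206.2/148)
    = 0.085876 × 0.14403 = 0.01237 m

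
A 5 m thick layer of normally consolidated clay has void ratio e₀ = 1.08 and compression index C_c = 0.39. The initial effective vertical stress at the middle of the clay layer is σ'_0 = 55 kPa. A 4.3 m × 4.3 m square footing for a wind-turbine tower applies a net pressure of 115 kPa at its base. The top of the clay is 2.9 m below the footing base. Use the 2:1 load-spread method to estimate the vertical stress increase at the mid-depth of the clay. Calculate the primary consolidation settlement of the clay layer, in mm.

Mid-depth of clay below the footing base: z = 2.9 + 5/2 = 5.4 m.
Stress increase at mid-clay by the 2:1 spreading method:
Δσ = qBL/((B+z)(L+z)) = 115×4.3×4.3/((4.3+5.4)(4.3+5.4)) = 22.599 kPa
Final effective stress: σ'_f = σ'_0 + Δσ = 55 + 22.599 = 77.599 kPa.
Normally consolidated clay, so the full stress increment lies on the virgin compression line:
S_c = C_c·H/(1+e₀)·log₁₀(σ'_f/σ'_0) = 0.39×5/(1+1.08)×log₁₀(77.599/55)
    = 0.9375 × 0.14949 = 0.1401 m

S_c ≈ 140 mm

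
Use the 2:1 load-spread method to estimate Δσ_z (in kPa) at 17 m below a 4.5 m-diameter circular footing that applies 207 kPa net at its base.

By the 2:1 method the load spreads at 1 horizontal : 2 vertical, so at depth z the loaded area has grown by z in each plan dimension:
Δσ ≈ qD²/(D+z)² = 207×4.5²/(4.5+17)² = 9.0681 kPa

Δσ_z ≈ 9.07 kPa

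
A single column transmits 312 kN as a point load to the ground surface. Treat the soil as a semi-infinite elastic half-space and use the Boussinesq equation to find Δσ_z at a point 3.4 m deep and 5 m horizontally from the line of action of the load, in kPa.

Boussinesq vertical stress below a point load on an elastic half-space:
Δσ_z = 3P/(2πz²) · [1 + (r/z)²]^(−5/2)
r/z = 5/3.4 = 1.4706; [1+(r/z)²]^(−5/2) = 0.056218.
Δσ_z = 3×312/(2π×3.4²) × 0.056218 = 12.887 × 0.056218 = 0.7245 kPa

Δσ_z ≈ 0.724 kPa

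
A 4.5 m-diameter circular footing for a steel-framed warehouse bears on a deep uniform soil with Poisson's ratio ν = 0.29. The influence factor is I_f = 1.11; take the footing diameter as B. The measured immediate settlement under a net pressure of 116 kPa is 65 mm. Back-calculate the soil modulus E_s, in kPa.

E_s ≈ 8160 kPa

S_e = q·B·(1−ν²)/E_s · I_f  ⇒  E_s = q·B·(1−ν²)·I_f / S_e.
E_s = 116 × 4.5 × 0.9159 × 1.11 / 0.065 = 8164 kPa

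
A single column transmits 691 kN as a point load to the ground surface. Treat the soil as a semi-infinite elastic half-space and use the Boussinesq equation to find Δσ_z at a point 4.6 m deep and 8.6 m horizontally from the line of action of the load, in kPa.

Boussinesq vertical stress below a point load on an elastic half-space:
Δσ_z = 3P/(2πz²) · [1 + (r/z)²]^(−5/2)
r/z = 8.6/4.6 = 1.8696; [1+(r/z)²]^(−5/2) = 0.02334.
Δσ_z = 3×691/(2π×4.6²) × 0.02334 = 15.592 × 0.02334 = 0.3639 kPa

Δσ_z ≈ 0.364 kPa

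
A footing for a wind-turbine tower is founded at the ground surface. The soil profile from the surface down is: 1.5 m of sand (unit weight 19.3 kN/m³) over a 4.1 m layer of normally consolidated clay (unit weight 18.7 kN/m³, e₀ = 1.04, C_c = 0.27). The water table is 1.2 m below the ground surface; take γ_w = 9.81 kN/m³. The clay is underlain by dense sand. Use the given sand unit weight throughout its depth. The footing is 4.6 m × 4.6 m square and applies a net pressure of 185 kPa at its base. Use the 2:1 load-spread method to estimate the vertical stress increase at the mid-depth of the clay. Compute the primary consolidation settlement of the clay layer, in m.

S_c ≈ 0.2 m

Mid-depth of clay below the ground surface: z = 1.5 + 4.1/2 = 3.55 m.
Total vertical stress at mid-clay: σ_v = 19.3×1.5 + 18.7×2.05 = 67.285 kPa.
Pore pressure: u = 9.81×(3.55 − 1.2) = 23.054 kPa.
Initial effective stress: σ'_0 = σ_v − u = 67.285 − 23.054 = 44.231 kPa.
Stress increase at mid-clay by the 2:1 spreading method:
Δσ = qBL/((B+z)(L+z)) = 185×4.6×4.6/((4.6+3.55)(4.6+3.55)) = 58.935 kPa
Final effective stress: σ'_f = σ'_0 + Δσ = 44.231 + 58.935 = 103.17 kPa.
Normally consolidated clay, so the full stress increment lies on the virgin compression line:
S_c = C_c·H/(1+e₀)·log₁₀(σ'_f/σ'_0) = 0.27×4.1/(1+1.04)×log₁₀(103.17/44.231)
    = 0.54265 × 0.36783 = 0.1996 m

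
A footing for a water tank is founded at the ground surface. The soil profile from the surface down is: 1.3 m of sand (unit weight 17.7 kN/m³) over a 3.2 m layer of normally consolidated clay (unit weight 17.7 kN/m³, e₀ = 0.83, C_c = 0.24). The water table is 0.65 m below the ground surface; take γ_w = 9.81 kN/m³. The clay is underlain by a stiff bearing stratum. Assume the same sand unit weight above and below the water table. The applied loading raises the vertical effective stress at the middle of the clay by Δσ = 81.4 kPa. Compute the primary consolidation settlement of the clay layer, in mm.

S_c ≈ 242 mm

Mid-depth of clay below the ground surface: z = 1.3 + 3.2/2 = 2.9 m.
Total vertical stress at mid-clay: σ_v = 17.7×1.3 + 17.7×1.6 = 51.33 kPa.
Pore pressure: u = 9.81×(2.9 − 0.65) = 22.073 kPa.
Initial effective stress: σ'_0 = σ_v − u = 51.33 − 22.073 = 29.257 kPa.
Final effective stress: σ'_f = σ'_0 + Δσ = 29.257 + 81.4 = 110.66 kPa.
Normally consolidated clay, so the full stress increment lies on the virgin compression line:
S_c = C_c·H/(1+e₀)·log₁₀(σ'_f/σ'_0) = 0.24×3.2/(1+0.83)×log₁₀(110.66/29.257)
    = 0.41967 × 0.57776 = 0.2425 m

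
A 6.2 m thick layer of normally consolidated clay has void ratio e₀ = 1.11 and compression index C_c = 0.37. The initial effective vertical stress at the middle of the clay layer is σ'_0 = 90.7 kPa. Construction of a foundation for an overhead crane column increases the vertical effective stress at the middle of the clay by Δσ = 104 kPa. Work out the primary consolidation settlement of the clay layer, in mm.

Final effective stress: σ'_f = σ'_0 + Δσ = 90.7 + 104 = 194.7 kPa.
Normally consolidated clay, so the full stress increment lies on the virgin compression line:
S_c = C_c·H/(1+e₀)·log₁₀(σ'_f/σ'_0) = 0.37×6.2/(1+1.11)×log₁₀(194.7/90.7)
    = 1.0872 × 0.33176 = 0.3607 m

S_c ≈ 361 mm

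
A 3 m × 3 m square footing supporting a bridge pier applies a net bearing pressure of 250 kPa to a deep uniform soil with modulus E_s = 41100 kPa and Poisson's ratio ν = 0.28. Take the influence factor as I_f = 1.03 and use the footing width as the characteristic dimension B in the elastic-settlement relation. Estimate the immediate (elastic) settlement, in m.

S_e ≈ 0.0173 m

Immediate (elastic) settlement: S_e = q·B·(1−ν²)/E_s · I_f.
S_e = 250 × 3 × (1 − 0.28²) / 41100 × 1.03
    = 250 × 3 × 0.9216 / 41100 × 1.03
    = 0.01732 m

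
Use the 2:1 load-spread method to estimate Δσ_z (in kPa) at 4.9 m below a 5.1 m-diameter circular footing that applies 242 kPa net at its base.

Δσ_z ≈ 62.9 kPa

By the 2:1 method the load spreads at 1 horizontal : 2 vertical, so at depth z the loaded area has grown by z in each plan dimension:
Δσ ≈ qD²/(D+z)² = 242×5.1²/(5.1+4.9)² = 62.944 kPa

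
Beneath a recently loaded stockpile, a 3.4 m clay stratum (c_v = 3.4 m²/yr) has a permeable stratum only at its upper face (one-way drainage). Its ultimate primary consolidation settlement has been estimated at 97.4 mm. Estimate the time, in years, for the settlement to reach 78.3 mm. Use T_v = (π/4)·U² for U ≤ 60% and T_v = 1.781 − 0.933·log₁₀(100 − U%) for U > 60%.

t ≈ 1.96 years

Drainage path length: H_d = H = 3.4 m (single drainage).
U = S(t)/S_ult = 78.3/97.4 = 0.8039.
U > 60%: T_v = 1.781 − 0.933·log₁₀(100 − 80.39) = 0.57512.
t = T_v·H_d²/c_v = 0.57512×3.4²/3.4 = 1.955 years.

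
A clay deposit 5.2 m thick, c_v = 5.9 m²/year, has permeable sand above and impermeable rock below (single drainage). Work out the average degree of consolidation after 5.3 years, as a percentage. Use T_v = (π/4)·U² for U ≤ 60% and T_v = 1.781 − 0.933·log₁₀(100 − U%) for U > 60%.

Drainage path length: H_d = H = 5.2 m (single drainage).
T_v = c_v·t/H_d² = 5.9×5.3/5.2² = 1.1564.
T_v = 1.1564 corresponds to the U > 60% branch:
U = 1 − 10^((1.781 − T_v)/0.933)/100 = 0.9533

U ≈ 95.3 %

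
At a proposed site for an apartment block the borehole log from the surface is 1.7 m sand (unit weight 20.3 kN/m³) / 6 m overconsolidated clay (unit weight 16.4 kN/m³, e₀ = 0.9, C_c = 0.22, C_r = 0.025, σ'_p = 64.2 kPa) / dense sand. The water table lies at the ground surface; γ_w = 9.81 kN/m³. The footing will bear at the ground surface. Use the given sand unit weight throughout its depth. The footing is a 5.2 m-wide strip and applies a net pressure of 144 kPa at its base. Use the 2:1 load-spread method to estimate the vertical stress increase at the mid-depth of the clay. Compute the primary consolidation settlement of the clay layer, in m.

Mid-depth of clay below the ground surface: z = 1.7 + 6/2 = 4.7 m.
Total vertical stress at mid-clay: σ_v = 20.3×1.7 + 16.4×3 = 83.71 kPa.
Pore pressure: u = 9.81×(4.7 − 0) = 46.107 kPa.
Initial effective stress: σ'_0 = σ_v − u = 83.71 − 46.107 = 37.603 kPa.
Stress increase at mid-clay by the 2:1 spreading method:
Δσ = qB/(B+z) = 144×5.2/(5.2+4.7) = 75.636 kPa
Final effective stress: σ'_f = 37.603 + 75.636 = 113.24 kPa.
σ'_f = 113.24 > σ'_p = 64.2 kPa, so the stress path crosses the preconsolidation pressure — recompression up to σ'_p, then virgin compression beyond:
S_c = H/(1+e₀)·[C_r·log₁₀(σ'_p/σ'_0) + C_c·log₁₀(σ'_f/σ'_p)]
    = 6/1.9 × [0.025×log₁₀(64.2/37.603) + 0.22×log₁₀(113.24/64.2)]
    = 3.1579 × [0.0058078 + 0.054222] = 0.1896 m

S_c ≈ 0.19 m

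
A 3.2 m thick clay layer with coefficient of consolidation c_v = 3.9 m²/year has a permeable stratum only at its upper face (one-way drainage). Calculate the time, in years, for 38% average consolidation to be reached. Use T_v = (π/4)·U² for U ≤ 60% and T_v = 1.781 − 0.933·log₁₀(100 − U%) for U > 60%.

t ≈ 0.298 years

Drainage path length: H_d = H = 3.2 m (single drainage).
U ≤ 60%: T_v = (π/4)·U² = (π/4)×0.38² = 0.11341.
t = T_v·H_d²/c_v = 0.11341×3.2²/3.9 = 0.2978 years.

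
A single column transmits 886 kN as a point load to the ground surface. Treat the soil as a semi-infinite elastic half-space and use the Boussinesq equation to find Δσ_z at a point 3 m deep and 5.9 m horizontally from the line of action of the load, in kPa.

Boussinesq vertical stress below a point load on an elastic half-space:
Δσ_z = 3P/(2πz²) · [1 + (r/z)²]^(−5/2)
r/z = 5.9/3 = 1.9667; [1+(r/z)²]^(−5/2) = 0.019128.
Δσ_z = 3×886/(2π×3²) × 0.019128 = 47.004 × 0.019128 = 0.8991 kPa

Δσ_z ≈ 0.899 kPa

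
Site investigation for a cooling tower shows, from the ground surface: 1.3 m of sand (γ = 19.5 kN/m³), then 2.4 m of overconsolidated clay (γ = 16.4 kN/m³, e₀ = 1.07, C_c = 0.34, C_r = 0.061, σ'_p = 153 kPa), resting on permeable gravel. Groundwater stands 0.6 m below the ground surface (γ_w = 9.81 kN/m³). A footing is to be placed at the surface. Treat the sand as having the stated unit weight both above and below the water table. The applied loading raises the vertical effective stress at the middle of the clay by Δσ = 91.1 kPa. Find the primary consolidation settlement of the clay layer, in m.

S_c ≈ 0.0459 m

Mid-depth of clay below the ground surface: z = 1.3 + 2.4/2 = 2.5 m.
Total vertical stress at mid-clay: σ_v = 19.5×1.3 + 16.4×1.2 = 45.03 kPa.
Pore pressure: u = 9.81×(2.5 − 0.6) = 18.639 kPa.
Initial effective stress: σ'_0 = σ_v − u = 45.03 − 18.639 = 26.391 kPa.
Final effective stress: σ'_f = 26.391 + 91.1 = 117.49 kPa.
σ'_f = 117.49 ≤ σ'_p = 153 kPa, so the clay remains overconsolidated and only the recompression index applies:
S_c = C_r·H/(1+e₀)·log₁₀(σ'_f/σ'_0) = 0.061×2.4/2.07×log₁₀(117.49/26.391)
    = 0.070723 × 0.64855 = 0.04587 m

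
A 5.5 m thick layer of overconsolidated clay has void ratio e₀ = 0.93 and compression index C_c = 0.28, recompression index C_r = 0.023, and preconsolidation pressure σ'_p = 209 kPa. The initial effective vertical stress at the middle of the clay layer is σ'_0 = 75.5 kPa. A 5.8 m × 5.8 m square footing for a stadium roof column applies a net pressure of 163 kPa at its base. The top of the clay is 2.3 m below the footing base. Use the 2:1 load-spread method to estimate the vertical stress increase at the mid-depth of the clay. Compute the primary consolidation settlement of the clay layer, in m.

S_c ≈ 0.0137 m

Mid-depth of clay below the footing base: z = 2.3 + 5.5/2 = 5.05 m.
Stress increase at mid-clay by the 2:1 spreading method:
Δσ = qBL/((B+z)(L+z)) = 163×5.8×5.8/((5.8+5.05)(5.8+5.05)) = 46.578 kPa
Final effective stress: σ'_f = 75.5 + 46.578 = 122.08 kPa.
σ'_f = 122.08 ≤ σ'_p = 209 kPa, so the clay remains overconsolidated and only the recompression index applies:
S_c = C_r·H/(1+e₀)·log₁₀(σ'_f/σ'_0) = 0.023×5.5/1.93×log₁₀(122.08/75.5)
    = 0.065543 × 0.2087 = 0.01368 m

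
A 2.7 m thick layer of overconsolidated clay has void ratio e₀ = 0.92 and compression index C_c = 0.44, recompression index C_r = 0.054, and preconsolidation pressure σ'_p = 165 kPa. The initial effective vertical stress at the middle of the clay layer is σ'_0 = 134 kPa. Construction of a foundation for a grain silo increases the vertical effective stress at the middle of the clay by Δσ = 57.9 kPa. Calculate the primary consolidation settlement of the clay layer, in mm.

S_c ≈ 47.4 mm

Final effective stress: σ'_f = 134 + 57.9 = 191.9 kPa.
σ'_f = 191.9 > σ'_p = 165 kPa, so the stress path crosses the preconsolidation pressure — recompression up to σ'_p, then virgin compression beyond:
S_c = H/(1+e₀)·[C_r·log₁₀(σ'_p/σ'_0) + C_c·log₁₀(σ'_f/σ'_p)]
    = 2.7/1.92 × [0.054×log₁₀(165/134) + 0.44×log₁₀(191.9/165)]
    = 1.4063 × [0.0048805 + 0.02886] = 0.04745 m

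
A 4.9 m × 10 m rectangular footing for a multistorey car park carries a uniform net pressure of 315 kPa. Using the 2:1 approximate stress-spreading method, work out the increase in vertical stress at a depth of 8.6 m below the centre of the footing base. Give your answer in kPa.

Δσ_z ≈ 61.5 kPa

By the 2:1 method the load spreads at 1 horizontal : 2 vertical, so at depth z the loaded area has grown by z in each plan dimension:
Δσ = qBL/((B+z)(L+z)) = 315×4.9×10/((4.9+8.6)(10+8.6)) = 61.47 kPa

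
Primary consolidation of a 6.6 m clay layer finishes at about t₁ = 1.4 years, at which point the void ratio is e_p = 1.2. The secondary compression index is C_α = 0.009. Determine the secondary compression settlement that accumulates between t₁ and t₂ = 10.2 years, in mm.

S_s ≈ 23.3 mm

Secondary compression: S_s = C_α·H/(1+e_p)·log₁₀(t₂/t₁)
S_s = 0.009×6.6/(1+1.2)×log₁₀(10.2/1.4)
    = 0.027 × 0.8625 = 0.02329 m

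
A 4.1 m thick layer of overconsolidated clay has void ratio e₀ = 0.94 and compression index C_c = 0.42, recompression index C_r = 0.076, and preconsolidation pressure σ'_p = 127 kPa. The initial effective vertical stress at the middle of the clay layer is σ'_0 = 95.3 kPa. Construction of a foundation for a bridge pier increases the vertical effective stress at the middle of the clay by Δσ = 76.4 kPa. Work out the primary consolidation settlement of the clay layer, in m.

S_c ≈ 0.136 m

Final effective stress: σ'_f = 95.3 + 76.4 = 171.7 kPa.
σ'_f = 171.7 > σ'_p = 127 kPa, so the stress path crosses the preconsolidation pressure — recompression up to σ'_p, then virgin compression beyond:
S_c = H/(1+e₀)·[C_r·log₁₀(σ'_p/σ'_0) + C_c·log₁₀(σ'_f/σ'_p)]
    = 4.1/1.94 × [0.076×log₁₀(127/95.3) + 0.42×log₁₀(171.7/127)]
    = 2.1134 × [0.009478 + 0.055006] = 0.1363 m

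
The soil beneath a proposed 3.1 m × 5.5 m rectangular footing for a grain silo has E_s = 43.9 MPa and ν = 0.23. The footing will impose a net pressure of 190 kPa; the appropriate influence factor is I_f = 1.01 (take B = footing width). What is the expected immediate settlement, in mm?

Immediate (elastic) settlement: S_e = q·B·(1−ν²)/E_s · I_f.
E_s = 43.9 MPa = 43900 kPa.
S_e = 190 × 3.1 × (1 − 0.23²) / 43900 × 1.01
    = 190 × 3.1 × 0.9471 / 43900 × 1.01
    = 0.01283 m = 12.83 mm

S_e ≈ 12.8 mm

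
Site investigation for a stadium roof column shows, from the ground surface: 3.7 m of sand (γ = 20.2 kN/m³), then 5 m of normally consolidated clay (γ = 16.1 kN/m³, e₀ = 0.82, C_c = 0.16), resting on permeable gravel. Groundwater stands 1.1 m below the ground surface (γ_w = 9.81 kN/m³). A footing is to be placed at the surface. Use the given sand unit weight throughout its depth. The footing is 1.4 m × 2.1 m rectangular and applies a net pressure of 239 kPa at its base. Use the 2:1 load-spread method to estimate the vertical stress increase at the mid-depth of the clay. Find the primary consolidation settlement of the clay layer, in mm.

Mid-depth of clay below the ground surface: z = 3.7 + 5/2 = 6.2 m.
Total vertical stress at mid-clay: σ_v = 20.2×3.7 + 16.1×2.5 = 114.99 kPa.
Pore pressure: u = 9.81×(6.2 − 1.1) = 50.031 kPa.
Initial effective stress: σ'_0 = σ_v − u = 114.99 − 50.031 = 64.959 kPa.
Stress increase at mid-clay by the 2:1 spreading method:
Δσ = qBL/((B+z)(L+z)) = 239×1.4×2.1/((1.4+6.2)(2.1+6.2)) = 11.139 kPa
Final effective stress: σ'_f = σ'_0 + Δσ = 64.959 + 11.139 = 76.098 kPa.
Normally consolidated clay, so the full stress increment lies on the virgin compression line:
S_c = C_c·H/(1+e₀)·log₁₀(σ'_f/σ'_0) = 0.16×5/(1+0.82)×log₁₀(76.098/64.959)
    = 0.43956 × 0.068734 = 0.03021 m

S_c ≈ 30.2 mm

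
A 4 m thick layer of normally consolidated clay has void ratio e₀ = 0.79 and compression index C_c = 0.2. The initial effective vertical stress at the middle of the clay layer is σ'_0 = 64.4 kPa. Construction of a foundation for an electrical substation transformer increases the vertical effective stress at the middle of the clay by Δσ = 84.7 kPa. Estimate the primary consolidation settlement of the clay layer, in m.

Final effective stress: σ'_f = σ'_0 + Δσ = 64.4 + 84.7 = 149.1 kPa.
Normally consolidated clay, so the full stress increment lies on the virgin compression line:
S_c = C_c·H/(1+e₀)·log₁₀(σ'_f/σ'_0) = 0.2×4/(1+0.79)×log₁₀(149.1/64.4)
    = 0.44693 × 0.36459 = 0.1629 m

S_c ≈ 0.163 m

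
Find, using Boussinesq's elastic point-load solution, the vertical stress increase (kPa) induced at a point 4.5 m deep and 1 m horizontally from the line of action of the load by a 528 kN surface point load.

Δσ_z ≈ 11 kPa

Boussinesq vertical stress below a point load on an elastic half-space:
Δσ_z = 3P/(2πz²) · [1 + (r/z)²]^(−5/2)
r/z = 1/4.5 = 0.22222; [1+(r/z)²]^(−5/2) = 0.88647.
Δσ_z = 3×528/(2π×4.5²) × 0.88647 = 12.449 × 0.88647 = 11.04 kPa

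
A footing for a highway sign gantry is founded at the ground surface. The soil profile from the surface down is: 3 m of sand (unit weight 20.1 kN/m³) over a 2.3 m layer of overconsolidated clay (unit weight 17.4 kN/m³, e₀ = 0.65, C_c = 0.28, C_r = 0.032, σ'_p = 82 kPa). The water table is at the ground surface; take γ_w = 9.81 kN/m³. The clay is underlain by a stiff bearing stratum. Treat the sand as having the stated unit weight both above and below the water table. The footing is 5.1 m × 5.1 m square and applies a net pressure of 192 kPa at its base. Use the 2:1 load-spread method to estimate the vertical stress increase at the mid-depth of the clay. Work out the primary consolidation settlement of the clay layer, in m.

S_c ≈ 0.0443 m

Mid-depth of clay below the ground surface: z = 3 + 2.3/2 = 4.15 m.
Total vertical stress at mid-clay: σ_v = 20.1×3 + 17.4×1.15 = 80.31 kPa.
Pore pressure: u = 9.81×(4.15 − 0) = 40.712 kPa.
Initial effective stress: σ'_0 = σ_v − u = 80.31 − 40.712 = 39.598 kPa.
Stress increase at mid-clay by the 2:1 spreading method:
Δσ = qBL/((B+z)(L+z)) = 192×5.1×5.1/((5.1+4.15)(5.1+4.15)) = 58.366 kPa
Final effective stress: σ'_f = 39.598 + 58.366 = 97.964 kPa.
σ'_f = 97.964 > σ'_p = 82 kPa, so the stress path crosses the preconsolidation pressure — recompression up to σ'_p, then virgin compression beyond:
S_c = H/(1+e₀)·[C_r·log₁₀(σ'_p/σ'_0) + C_c·log₁₀(σ'_f/σ'_p)]
    = 2.3/1.65 × [0.032×log₁₀(82/39.598) + 0.28×log₁₀(97.964/82)]
    = 1.3939 × [0.010116 + 0.021631] = 0.04425 m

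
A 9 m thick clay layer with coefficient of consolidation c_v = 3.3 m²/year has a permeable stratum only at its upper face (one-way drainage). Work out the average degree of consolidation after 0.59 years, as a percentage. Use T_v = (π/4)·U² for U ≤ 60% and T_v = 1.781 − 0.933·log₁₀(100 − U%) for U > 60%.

Drainage path length: H_d = H = 9 m (single drainage).
T_v = c_v·t/H_d² = 3.3×0.59/9² = 0.024037.
T_v = 0.024037 corresponds to the U ≤ 60% branch:
U = √(4T_v/π) = 0.1749

U ≈ 17.5 %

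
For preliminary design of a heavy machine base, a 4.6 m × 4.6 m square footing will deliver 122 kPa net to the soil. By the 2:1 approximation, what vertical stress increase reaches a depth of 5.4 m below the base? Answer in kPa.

Δσ_z ≈ 25.8 kPa

By the 2:1 method the load spreads at 1 horizontal : 2 vertical, so at depth z the loaded area has grown by z in each plan dimension:
Δσ = qBL/((B+z)(L+z)) = 122×4.6×4.6/((4.6+5.4)(4.6+5.4)) = 25.815 kPa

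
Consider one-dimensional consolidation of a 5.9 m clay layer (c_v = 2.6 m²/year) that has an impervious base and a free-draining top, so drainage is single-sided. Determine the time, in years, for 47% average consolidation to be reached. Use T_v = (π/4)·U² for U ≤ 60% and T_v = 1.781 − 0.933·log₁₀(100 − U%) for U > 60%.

Drainage path length: H_d = H = 5.9 m (single drainage).
U ≤ 60%: T_v = (π/4)·U² = (π/4)×0.47² = 0.17349.
t = T_v·H_d²/c_v = 0.17349×5.9²/2.6 = 2.323 years.

t ≈ 2.32 years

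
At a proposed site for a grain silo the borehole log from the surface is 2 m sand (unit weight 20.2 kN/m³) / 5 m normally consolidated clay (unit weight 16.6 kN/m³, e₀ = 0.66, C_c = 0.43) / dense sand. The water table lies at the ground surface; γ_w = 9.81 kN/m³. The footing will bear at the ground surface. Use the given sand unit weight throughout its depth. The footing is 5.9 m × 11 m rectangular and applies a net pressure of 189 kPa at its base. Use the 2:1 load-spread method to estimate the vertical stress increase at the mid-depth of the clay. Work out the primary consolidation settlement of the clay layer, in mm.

Mid-depth of clay below the ground surface: z = 2 + 5/2 = 4.5 m.
Total vertical stress at mid-clay: σ_v = 20.2×2 + 16.6×2.5 = 81.9 kPa.
Pore pressure: u = 9.81×(4.5 − 0) = 44.145 kPa.
Initial effective stress: σ'_0 = σ_v − u = 81.9 − 44.145 = 37.755 kPa.
Stress increase at mid-clay by the 2:1 spreading method:
Δσ = qBL/((B+z)(L+z)) = 189×5.9×11/((5.9+4.5)(11+4.5)) = 76.092 kPa
Final effective stress: σ'_f = σ'_0 + Δσ = 37.755 + 76.092 = 113.85 kPa.
Normally consolidated clay, so the full stress increment lies on the virgin compression line:
S_c = C_c·H/(1+e₀)·log₁₀(σ'_f/σ'_0) = 0.43×5/(1+0.66)×log₁₀(113.85/37.755)
    = 1.2952 × 0.47936 = 0.6209 m

S_c ≈ 621 mm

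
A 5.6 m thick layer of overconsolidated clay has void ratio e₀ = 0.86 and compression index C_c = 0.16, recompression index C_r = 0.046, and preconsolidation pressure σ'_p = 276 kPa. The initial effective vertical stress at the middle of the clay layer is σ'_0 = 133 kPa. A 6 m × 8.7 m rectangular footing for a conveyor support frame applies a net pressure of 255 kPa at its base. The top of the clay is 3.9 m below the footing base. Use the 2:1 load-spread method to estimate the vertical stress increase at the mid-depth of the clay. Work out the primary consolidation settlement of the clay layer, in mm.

S_c ≈ 24.9 mm

Mid-depth of clay below the footing base: z = 3.9 + 5.6/2 = 6.7 m.
Stress increase at mid-clay by the 2:1 spreading method:
Δσ = qBL/((B+z)(L+z)) = 255×6×8.7/((6+6.7)(8.7+6.7)) = 68.059 kPa
Final effective stress: σ'_f = 133 + 68.059 = 201.06 kPa.
σ'_f = 201.06 ≤ σ'_p = 276 kPa, so the clay remains overconsolidated and only the recompression index applies:
S_c = C_r·H/(1+e₀)·log₁₀(σ'_f/σ'_0) = 0.046×5.6/1.86×log₁₀(201.06/133)
    = 0.1385 × 0.17947 = 0.02486 m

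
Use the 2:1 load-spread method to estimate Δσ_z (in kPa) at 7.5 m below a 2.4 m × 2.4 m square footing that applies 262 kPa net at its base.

Δσ_z ≈ 15.4 kPa

By the 2:1 method the load spreads at 1 horizontal : 2 vertical, so at depth z the loaded area has grown by z in each plan dimension:
Δσ = qBL/((B+z)(L+z)) = 262×2.4×2.4/((2.4+7.5)(2.4+7.5)) = 15.398 kPa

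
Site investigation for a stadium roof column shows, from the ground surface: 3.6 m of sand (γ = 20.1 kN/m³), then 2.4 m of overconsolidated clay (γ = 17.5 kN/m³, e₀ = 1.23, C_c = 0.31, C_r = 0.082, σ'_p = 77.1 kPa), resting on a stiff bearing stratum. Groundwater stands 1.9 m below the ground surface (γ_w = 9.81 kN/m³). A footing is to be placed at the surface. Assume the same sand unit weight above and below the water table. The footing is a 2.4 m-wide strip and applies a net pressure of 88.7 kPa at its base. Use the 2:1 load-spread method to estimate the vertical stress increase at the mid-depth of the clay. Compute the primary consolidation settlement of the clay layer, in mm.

Mid-depth of clay below the ground surface: z = 3.6 + 2.4/2 = 4.8 m.
Total vertical stress at mid-clay: σ_v = 20.1×3.6 + 17.5×1.2 = 93.36 kPa.
Pore pressure: u = 9.81×(4.8 − 1.9) = 28.449 kPa.
Initial effective stress: σ'_0 = σ_v − u = 93.36 − 28.449 = 64.911 kPa.
Stress increase at mid-clay by the 2:1 spreading method:
Δσ = qB/(B+z) = 88.7×2.4/(2.4+4.8) = 29.567 kPa
Final effective stress: σ'_f = 64.911 + 29.567 = 94.478 kPa.
σ'_f = 94.478 > σ'_p = 77.1 kPa, so the stress path crosses the preconsolidation pressure — recompression up to σ'_p, then virgin compression beyond:
S_c = H/(1+e₀)·[C_r·log₁₀(σ'_p/σ'_0) + C_c·log₁₀(σ'_f/σ'_p)]
    = 2.4/2.23 × [0.082×log₁₀(77.1/64.911) + 0.31×log₁₀(94.478/77.1)]
    = 1.0762 × [0.0061284 + 0.027366] = 0.03605 m

S_c ≈ 36 mm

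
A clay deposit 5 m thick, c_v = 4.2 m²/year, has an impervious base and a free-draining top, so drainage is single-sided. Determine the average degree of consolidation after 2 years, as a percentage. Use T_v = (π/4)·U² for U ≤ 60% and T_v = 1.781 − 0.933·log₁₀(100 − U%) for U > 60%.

U ≈ 64.6 %

Drainage path length: H_d = H = 5 m (single drainage).
T_v = c_v·t/H_d² = 4.2×2/5² = 0.336.
T_v = 0.336 corresponds to the U > 60% branch:
U = 1 − 10^((1.781 − T_v)/0.933)/100 = 0.6462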